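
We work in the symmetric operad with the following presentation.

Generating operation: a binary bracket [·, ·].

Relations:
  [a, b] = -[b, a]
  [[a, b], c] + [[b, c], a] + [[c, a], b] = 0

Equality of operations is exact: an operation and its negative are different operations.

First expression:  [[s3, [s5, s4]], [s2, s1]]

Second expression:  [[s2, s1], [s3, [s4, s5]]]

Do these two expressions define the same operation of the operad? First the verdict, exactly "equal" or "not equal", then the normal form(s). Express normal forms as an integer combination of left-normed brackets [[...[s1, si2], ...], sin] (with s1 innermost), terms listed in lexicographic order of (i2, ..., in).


equal; the common form is -[[[[s1, s2], s3], s4], s5] + [[[[s1, s2], s3], s5], s4] + [[[[s1, s2], s4], s5], s3] - [[[[s1, s2], s5], s4], s3]

Normal form of the first expression: -[[[[s1, s2], s3], s4], s5] + [[[[s1, s2], s3], s5], s4] + [[[[s1, s2], s4], s5], s3] - [[[[s1, s2], s5], s4], s3]
Normal form of the second expression: -[[[[s1, s2], s3], s4], s5] + [[[[s1, s2], s3], s5], s4] + [[[[s1, s2], s4], s5], s3] - [[[[s1, s2], s5], s4], s3]
The normal forms match — equal.


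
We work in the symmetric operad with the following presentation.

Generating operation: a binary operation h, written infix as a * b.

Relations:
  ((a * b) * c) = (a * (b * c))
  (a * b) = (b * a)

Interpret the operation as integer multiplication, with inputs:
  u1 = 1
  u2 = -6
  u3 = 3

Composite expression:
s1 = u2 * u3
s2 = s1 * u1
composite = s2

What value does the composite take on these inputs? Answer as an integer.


-18


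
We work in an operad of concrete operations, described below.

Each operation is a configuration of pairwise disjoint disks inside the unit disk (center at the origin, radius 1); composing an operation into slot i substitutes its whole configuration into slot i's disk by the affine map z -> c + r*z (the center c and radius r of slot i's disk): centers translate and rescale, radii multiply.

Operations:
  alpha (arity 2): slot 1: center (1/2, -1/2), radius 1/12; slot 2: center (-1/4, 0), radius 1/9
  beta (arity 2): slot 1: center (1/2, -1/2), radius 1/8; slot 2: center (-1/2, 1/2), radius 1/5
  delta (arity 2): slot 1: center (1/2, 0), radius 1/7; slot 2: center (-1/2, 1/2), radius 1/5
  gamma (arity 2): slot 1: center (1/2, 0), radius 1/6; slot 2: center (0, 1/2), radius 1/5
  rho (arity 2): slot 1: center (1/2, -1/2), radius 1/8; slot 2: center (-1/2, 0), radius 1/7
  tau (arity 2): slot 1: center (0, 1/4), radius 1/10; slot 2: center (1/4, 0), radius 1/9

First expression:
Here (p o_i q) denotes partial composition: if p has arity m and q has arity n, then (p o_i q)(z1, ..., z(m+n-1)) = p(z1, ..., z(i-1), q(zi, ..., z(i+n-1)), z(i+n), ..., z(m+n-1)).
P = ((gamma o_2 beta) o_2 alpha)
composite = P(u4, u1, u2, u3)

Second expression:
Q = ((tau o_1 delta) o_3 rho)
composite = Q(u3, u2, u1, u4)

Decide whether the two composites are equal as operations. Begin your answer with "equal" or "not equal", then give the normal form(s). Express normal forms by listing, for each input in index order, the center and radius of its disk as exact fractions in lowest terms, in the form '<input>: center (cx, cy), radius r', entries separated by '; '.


not equal — first u1: center (9/80, 31/80), radius 1/480; u2: center (3/32, 2/5), radius 1/360; u3: center (-1/10, 3/5), radius 1/25; u4: center (1/2, 0), radius 1/6, second u1: center (11/36, -1/18), radius 1/72; u2: center (-1/20, 3/10), radius 1/50; u3: center (1/20, 1/4), radius 1/70; u4: center (7/36, 0), radius 1/63


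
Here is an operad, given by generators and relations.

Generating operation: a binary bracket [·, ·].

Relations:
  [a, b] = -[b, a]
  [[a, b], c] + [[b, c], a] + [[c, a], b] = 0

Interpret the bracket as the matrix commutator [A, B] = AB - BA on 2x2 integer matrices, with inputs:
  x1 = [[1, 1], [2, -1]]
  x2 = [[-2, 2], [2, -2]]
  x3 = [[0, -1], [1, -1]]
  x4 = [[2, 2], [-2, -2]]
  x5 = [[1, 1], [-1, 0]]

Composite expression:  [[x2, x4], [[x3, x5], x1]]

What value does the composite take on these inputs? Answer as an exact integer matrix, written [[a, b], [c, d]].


[[0, 96], [96, 0]]

[x2, x4] = [[-8, -8], [8, 8]]
[x3, x5] = [[0, 2], [2, 0]]
[[x3, x5], x1] = [[2, -4], [4, -2]]
[[x2, x4], [[x3, x5], x1]] = [[0, 96], [96, 0]]


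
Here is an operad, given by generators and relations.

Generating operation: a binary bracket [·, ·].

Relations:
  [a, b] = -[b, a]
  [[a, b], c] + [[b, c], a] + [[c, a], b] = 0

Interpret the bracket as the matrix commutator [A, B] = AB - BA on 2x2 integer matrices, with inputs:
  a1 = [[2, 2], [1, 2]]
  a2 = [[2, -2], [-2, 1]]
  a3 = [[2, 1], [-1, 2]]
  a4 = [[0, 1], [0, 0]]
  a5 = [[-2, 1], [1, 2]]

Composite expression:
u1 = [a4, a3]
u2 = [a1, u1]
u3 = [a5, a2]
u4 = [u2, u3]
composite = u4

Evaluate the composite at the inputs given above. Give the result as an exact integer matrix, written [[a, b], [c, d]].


[a4, a3] = [[-1, 0], [0, 1]]
[a1, [a4, a3]] = [[0, 4], [-2, 0]]
[a5, a2] = [[0, 7], [-7, 0]]
[[a1, [a4, a3]], [a5, a2]] = [[-14, 0], [0, 14]]

[[-14, 0], [0, 14]]


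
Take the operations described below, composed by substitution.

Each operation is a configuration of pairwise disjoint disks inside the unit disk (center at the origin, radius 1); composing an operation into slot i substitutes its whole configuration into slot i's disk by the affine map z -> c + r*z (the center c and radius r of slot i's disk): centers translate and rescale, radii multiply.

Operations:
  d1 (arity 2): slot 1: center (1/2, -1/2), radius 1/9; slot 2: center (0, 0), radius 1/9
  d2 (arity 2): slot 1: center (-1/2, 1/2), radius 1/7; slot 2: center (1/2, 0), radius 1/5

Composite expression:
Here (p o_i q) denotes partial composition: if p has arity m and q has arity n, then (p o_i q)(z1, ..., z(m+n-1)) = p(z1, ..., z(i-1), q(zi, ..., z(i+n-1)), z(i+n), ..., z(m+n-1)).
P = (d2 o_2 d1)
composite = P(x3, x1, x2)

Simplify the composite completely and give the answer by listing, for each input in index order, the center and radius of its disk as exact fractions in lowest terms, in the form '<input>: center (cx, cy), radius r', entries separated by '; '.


Nesting under d2 composes maps z -> c + r*z down each x-path.
input x3: composing its 1 substitution step yields center (-1/2, 1/2), radius 1/7
input x1: composing its 2 substitution steps yields center (3/5, -1/10), radius 1/45
input x2: composing its 2 substitution steps yields center (1/2, 0), radius 1/45

x1: center (3/5, -1/10), radius 1/45; x2: center (1/2, 0), radius 1/45; x3: center (-1/2, 1/2), radius 1/7


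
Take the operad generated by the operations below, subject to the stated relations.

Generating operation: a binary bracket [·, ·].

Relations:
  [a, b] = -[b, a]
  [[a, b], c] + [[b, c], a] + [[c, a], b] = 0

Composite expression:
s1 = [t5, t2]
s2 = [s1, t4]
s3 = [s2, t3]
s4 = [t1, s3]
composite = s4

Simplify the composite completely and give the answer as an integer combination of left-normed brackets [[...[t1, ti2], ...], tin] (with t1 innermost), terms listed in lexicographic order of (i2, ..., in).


-[[[[t1, t2], t5], t4], t3] + [[[[t1, t3], t2], t5], t4] - [[[[t1, t3], t4], t2], t5] + [[[[t1, t3], t4], t5], t2] - [[[[t1, t3], t5], t2], t4] + [[[[t1, t4], t2], t5], t3] - [[[[t1, t4], t5], t2], t3] + [[[[t1, t5], t2], t4], t3]


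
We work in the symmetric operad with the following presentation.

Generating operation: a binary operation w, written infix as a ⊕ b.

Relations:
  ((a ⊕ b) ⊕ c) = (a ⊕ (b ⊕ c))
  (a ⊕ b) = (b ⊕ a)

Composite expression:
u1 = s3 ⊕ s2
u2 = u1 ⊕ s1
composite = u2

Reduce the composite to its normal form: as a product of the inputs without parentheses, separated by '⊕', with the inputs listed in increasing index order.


s1 ⊕ s2 ⊕ s3

Both nesting and order wash out for w; what remains is which s's occur.
(s3 ⊕ s2) unparenthesizes to s3 ⊕ s2
((s3 ⊕ s2) ⊕ s1) unparenthesizes to s3 ⊕ s2 ⊕ s1
commutativity sorts the factors: s1 ⊕ s2 ⊕ s3


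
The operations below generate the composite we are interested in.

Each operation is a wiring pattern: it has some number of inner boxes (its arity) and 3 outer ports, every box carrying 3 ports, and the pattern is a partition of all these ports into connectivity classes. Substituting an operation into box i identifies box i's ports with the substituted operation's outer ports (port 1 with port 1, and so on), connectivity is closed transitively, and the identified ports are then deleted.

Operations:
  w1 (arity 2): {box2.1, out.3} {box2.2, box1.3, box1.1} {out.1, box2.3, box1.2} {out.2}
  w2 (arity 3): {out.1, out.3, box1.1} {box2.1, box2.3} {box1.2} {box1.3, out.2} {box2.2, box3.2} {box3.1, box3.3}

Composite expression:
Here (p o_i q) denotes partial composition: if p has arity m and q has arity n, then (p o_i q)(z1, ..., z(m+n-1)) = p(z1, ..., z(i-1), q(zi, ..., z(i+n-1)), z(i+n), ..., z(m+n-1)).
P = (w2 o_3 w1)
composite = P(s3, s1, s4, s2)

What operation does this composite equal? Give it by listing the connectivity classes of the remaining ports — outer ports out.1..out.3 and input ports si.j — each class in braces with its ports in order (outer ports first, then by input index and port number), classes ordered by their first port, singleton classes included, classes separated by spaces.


{out.1, out.3, s3.1} {out.2, s3.3} {s1.1, s1.3} {s1.2} {s2.1, s2.3, s4.2} {s2.2, s4.1, s4.3} {s3.2}

After gluing at w2, chains via deleted ports link the s-ports.
w1 over (s4, s2) gives {out.1, s2.3, s4.2} {out.2} {out.3, s2.1} {s2.2, s4.1, s4.3}, out.j being that stage's outer ports
w2 over (s3, s1, s4, s2) gives {out.1, out.3, s3.1} {out.2, s3.3} {s1.1, s1.3} {s1.2} {s2.1, s2.3, s4.2} {s2.2, s4.1, s4.3} {s3.2}, out.j being that stage's outer ports


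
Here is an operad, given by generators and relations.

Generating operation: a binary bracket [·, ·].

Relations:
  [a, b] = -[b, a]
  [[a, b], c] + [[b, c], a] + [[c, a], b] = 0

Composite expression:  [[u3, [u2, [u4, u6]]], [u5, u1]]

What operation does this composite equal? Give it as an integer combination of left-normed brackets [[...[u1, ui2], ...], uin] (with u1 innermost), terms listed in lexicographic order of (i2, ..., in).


In the tensor algebra, words opening u1 carry the u1-anchored form.
Composite bracket: [[u3, [u2, [u4, u6]]], [u5, u1]]
The bracket unfolds into 32 signed words via [a, b] = ab - ba (2^5 = 32).
The u1-initial words carry the normal form:
  sign of u1u5u2u4u6u3 is -1, so it contributes -[[[[[u1, u5], u2], u4], u6], u3]
  sign of u1u5u2u6u4u3 is +1, so it contributes +[[[[[u1, u5], u2], u6], u4], u3]
  sign of u1u5u3u2u4u6 is +1, so it contributes +[[[[[u1, u5], u3], u2], u4], u6]
  sign of u1u5u3u2u6u4 is -1, so it contributes -[[[[[u1, u5], u3], u2], u6], u4]
  sign of u1u5u3u4u6u2 is -1, so it contributes -[[[[[u1, u5], u3], u4], u6], u2]
  sign of u1u5u3u6u4u2 is +1, so it contributes +[[[[[u1, u5], u3], u6], u4], u2]
  sign of u1u5u4u6u2u3 is +1, so it contributes +[[[[[u1, u5], u4], u6], u2], u3]
  sign of u1u5u6u4u2u3 is -1, so it contributes -[[[[[u1, u5], u6], u4], u2], u3]

-[[[[[u1, u5], u2], u4], u6], u3] + [[[[[u1, u5], u2], u6], u4], u3] + [[[[[u1, u5], u3], u2], u4], u6] - [[[[[u1, u5], u3], u2], u6], u4] - [[[[[u1, u5], u3], u4], u6], u2] + [[[[[u1, u5], u3], u6], u4], u2] + [[[[[u1, u5], u4], u6], u2], u3] - [[[[[u1, u5], u6], u4], u2], u3]


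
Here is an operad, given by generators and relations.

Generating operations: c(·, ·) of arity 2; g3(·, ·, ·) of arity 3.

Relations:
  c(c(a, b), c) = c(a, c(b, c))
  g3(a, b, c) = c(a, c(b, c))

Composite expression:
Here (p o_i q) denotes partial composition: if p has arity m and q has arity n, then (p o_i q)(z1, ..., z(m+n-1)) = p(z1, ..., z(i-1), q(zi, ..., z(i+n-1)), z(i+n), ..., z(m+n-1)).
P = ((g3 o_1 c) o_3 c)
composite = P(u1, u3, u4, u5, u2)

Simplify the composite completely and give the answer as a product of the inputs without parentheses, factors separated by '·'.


u1 · u3 · u4 · u5 · u2


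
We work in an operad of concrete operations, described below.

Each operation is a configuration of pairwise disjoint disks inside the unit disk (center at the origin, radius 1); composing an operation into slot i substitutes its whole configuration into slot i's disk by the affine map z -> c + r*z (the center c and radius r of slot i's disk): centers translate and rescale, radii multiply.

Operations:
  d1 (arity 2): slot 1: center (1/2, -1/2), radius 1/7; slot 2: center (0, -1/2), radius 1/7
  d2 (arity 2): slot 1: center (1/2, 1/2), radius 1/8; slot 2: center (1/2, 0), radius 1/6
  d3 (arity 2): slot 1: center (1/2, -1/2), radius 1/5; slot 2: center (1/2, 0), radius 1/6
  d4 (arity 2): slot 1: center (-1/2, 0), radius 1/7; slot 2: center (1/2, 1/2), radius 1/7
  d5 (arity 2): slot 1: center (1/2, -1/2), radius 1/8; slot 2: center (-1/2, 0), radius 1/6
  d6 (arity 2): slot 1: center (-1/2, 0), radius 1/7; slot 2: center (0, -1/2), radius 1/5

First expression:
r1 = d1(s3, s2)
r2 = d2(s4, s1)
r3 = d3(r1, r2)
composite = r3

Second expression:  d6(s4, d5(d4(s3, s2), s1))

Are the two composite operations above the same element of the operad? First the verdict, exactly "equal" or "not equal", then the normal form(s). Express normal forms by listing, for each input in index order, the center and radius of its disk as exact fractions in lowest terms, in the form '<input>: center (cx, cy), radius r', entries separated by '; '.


not equal; the first gives s1: center (7/12, 0), radius 1/36; s2: center (1/2, -3/5), radius 1/35; s3: center (3/5, -3/5), radius 1/35; s4: center (7/12, 1/12), radius 1/48 and the second s1: center (-1/10, -1/2), radius 1/30; s2: center (9/80, -47/80), radius 1/280; s3: center (7/80, -3/5), radius 1/280; s4: center (-1/2, 0), radius 1/7

The first composite normalizes to s1: center (7/12, 0), radius 1/36; s2: center (1/2, -3/5), radius 1/35; s3: center (3/5, -3/5), radius 1/35; s4: center (7/12, 1/12), radius 1/48
The second composite normalizes to s1: center (-1/10, -1/2), radius 1/30; s2: center (9/80, -47/80), radius 1/280; s3: center (7/80, -3/5), radius 1/280; s4: center (-1/2, 0), radius 1/7
The normal forms differ: not equal.


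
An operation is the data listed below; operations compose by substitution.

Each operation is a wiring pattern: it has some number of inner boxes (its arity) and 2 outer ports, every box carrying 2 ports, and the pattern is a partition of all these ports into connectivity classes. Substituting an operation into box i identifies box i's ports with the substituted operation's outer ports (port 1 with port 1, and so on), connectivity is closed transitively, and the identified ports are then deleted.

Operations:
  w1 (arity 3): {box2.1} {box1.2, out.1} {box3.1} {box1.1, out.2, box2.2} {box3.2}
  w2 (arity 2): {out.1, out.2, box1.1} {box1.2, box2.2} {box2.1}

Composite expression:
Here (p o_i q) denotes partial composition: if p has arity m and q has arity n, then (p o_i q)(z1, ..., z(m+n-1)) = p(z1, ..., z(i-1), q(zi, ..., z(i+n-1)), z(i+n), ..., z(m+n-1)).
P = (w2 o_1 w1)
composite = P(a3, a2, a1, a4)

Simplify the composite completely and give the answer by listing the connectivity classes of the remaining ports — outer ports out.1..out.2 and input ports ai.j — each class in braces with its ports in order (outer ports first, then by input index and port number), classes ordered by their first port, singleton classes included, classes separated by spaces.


{out.1, out.2, a3.2} {a1.1} {a1.2} {a2.1} {a2.2, a3.1, a4.2} {a4.1}

Treat the ports identified at w2 as solder joints: merge, then drop.
after w1, the pattern on (a3, a2, a1) reads {out.1, a3.2} {out.2, a2.2, a3.1} {a1.1} {a1.2} {a2.1} (out.j = its outer ports)
after w2, the pattern on (a3, a2, a1, a4) reads {out.1, out.2, a3.2} {a1.1} {a1.2} {a2.1} {a2.2, a3.1, a4.2} {a4.1} (out.j = its outer ports)


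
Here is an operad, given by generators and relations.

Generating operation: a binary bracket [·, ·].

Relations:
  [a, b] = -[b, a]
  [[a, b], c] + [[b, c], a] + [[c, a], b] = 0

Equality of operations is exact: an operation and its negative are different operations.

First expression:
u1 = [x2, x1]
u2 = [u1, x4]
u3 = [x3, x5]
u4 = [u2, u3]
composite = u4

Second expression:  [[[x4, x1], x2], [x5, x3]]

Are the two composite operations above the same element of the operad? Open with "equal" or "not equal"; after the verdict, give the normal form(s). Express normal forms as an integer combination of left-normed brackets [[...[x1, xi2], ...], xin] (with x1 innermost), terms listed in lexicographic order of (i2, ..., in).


not equal — first -[[[[x1, x2], x4], x3], x5] + [[[[x1, x2], x4], x5], x3], second [[[[x1, x4], x2], x3], x5] - [[[[x1, x4], x2], x5], x3]

The first expression, normalized: -[[[[x1, x2], x4], x3], x5] + [[[[x1, x2], x4], x5], x3]
The second expression, normalized: [[[[x1, x4], x2], x3], x5] - [[[[x1, x4], x2], x5], x3]
No match — not equal.


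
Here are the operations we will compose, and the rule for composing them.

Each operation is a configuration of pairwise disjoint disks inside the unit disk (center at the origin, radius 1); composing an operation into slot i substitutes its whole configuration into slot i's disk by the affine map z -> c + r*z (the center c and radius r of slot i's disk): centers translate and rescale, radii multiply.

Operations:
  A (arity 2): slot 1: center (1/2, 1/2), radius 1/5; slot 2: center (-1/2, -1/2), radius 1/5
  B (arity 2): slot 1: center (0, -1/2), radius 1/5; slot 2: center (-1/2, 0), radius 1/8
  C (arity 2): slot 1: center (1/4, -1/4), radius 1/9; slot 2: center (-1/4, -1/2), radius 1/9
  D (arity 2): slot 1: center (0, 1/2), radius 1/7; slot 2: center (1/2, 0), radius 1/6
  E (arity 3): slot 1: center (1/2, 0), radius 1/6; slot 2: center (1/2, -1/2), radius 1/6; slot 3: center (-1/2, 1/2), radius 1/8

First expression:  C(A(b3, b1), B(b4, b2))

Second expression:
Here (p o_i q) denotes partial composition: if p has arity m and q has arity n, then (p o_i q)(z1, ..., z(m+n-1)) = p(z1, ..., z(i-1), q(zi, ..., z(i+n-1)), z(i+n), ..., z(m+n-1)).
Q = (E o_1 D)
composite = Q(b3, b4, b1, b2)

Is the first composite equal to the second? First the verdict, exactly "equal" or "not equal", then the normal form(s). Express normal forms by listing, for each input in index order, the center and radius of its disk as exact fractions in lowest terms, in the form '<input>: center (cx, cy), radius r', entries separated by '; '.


The first composite normalizes to b1: center (7/36, -11/36), radius 1/45; b2: center (-11/36, -1/2), radius 1/72; b3: center (11/36, -7/36), radius 1/45; b4: center (-1/4, -5/9), radius 1/45
The second composite normalizes to b1: center (1/2, -1/2), radius 1/6; b2: center (-1/2, 1/2), radius 1/8; b3: center (1/2, 1/12), radius 1/42; b4: center (7/12, 0), radius 1/36
Different reductions; not equal.

not equal; first: b1: center (7/36, -11/36), radius 1/45; b2: center (-11/36, -1/2), radius 1/72; b3: center (11/36, -7/36), radius 1/45; b4: center (-1/4, -5/9), radius 1/45; second: b1: center (1/2, -1/2), radius 1/6; b2: center (-1/2, 1/2), radius 1/8; b3: center (1/2, 1/12), radius 1/42; b4: center (7/12, 0), radius 1/36


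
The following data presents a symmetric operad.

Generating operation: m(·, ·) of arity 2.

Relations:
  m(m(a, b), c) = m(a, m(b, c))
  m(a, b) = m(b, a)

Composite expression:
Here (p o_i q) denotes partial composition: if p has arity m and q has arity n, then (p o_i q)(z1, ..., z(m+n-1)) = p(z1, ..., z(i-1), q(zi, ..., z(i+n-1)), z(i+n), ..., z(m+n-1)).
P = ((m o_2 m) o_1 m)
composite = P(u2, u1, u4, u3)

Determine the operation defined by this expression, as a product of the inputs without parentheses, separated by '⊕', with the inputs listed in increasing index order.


Reordering under m is free, so list the u-inputs canonically.
m(u2, u1) reduces to u2 ⊕ u1
m(u4, u3) reduces to u4 ⊕ u3
m(m(u2, u1), m(u4, u3)) reduces to u2 ⊕ u1 ⊕ u4 ⊕ u3
sorting the factors by input index: u1 ⊕ u2 ⊕ u3 ⊕ u4

u1 ⊕ u2 ⊕ u3 ⊕ u4


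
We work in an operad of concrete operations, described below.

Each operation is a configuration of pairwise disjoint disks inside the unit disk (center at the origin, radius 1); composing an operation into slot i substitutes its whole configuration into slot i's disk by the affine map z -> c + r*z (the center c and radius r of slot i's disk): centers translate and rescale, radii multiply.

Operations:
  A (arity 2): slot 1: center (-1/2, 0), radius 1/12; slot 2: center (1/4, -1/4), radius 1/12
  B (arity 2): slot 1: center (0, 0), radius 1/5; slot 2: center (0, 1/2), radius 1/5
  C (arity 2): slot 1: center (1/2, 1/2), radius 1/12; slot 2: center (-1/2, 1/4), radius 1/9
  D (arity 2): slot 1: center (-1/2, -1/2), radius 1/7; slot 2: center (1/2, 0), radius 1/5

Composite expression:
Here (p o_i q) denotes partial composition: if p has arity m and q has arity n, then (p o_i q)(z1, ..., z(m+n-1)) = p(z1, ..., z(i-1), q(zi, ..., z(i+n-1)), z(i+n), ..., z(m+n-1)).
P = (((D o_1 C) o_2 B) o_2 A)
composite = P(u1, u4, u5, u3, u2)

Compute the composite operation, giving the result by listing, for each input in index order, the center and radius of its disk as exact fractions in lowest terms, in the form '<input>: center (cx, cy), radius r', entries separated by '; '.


u1: center (-3/7, -3/7), radius 1/84; u2: center (1/2, 0), radius 1/5; u3: center (-4/7, -115/252), radius 1/315; u4: center (-361/630, -13/28), radius 1/3780; u5: center (-719/1260, -293/630), radius 1/3780


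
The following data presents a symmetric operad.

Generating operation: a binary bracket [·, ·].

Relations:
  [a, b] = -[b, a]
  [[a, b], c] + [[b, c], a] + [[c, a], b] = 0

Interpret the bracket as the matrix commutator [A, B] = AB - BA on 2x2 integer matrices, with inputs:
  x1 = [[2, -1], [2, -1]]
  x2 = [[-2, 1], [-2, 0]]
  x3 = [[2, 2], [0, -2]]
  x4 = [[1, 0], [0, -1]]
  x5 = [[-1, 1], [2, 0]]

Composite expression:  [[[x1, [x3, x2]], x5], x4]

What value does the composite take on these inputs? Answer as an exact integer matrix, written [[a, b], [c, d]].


[[0, 64], [272, 0]]

[x3, x2] = [[-4, 8], [8, 4]]
[x1, [x3, x2]] = [[-24, 16], [-40, 24]]
[[x1, [x3, x2]], x5] = [[72, -32], [136, -72]]
[[[x1, [x3, x2]], x5], x4] = [[0, 64], [272, 0]]


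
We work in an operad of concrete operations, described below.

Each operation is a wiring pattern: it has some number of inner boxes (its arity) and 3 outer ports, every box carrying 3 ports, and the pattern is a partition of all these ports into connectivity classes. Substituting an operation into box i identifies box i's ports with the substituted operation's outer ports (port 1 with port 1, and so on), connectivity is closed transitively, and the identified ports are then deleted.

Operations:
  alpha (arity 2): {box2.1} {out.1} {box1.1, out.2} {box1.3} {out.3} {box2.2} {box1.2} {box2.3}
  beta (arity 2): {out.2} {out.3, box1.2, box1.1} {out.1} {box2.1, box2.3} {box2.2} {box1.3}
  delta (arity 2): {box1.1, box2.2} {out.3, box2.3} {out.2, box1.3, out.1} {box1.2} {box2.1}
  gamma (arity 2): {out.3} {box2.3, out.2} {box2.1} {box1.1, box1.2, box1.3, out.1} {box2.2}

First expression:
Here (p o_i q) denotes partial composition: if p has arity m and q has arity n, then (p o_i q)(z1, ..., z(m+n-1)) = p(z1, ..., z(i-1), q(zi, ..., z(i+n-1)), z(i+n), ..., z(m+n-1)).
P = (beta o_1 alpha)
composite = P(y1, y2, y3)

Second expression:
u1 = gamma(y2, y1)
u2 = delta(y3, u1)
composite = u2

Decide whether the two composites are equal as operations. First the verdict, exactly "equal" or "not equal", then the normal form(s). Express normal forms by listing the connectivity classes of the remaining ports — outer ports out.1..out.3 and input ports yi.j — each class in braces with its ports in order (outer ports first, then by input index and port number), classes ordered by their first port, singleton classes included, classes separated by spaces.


not equal — first {out.1} {out.2} {out.3, y1.1} {y1.2} {y1.3} {y2.1} {y2.2} {y2.3} {y3.1, y3.3} {y3.2}, second {out.1, out.2, y3.3} {out.3} {y1.1} {y1.2} {y1.3, y3.1} {y2.1, y2.2, y2.3} {y3.2}

Reducing the first expression gives {out.1} {out.2} {out.3, y1.1} {y1.2} {y1.3} {y2.1} {y2.2} {y2.3} {y3.1, y3.3} {y3.2}
Reducing the second expression gives {out.1, out.2, y3.3} {out.3} {y1.1} {y1.2} {y1.3, y3.1} {y2.1, y2.2, y2.3} {y3.2}
The normal forms differ: not equal.


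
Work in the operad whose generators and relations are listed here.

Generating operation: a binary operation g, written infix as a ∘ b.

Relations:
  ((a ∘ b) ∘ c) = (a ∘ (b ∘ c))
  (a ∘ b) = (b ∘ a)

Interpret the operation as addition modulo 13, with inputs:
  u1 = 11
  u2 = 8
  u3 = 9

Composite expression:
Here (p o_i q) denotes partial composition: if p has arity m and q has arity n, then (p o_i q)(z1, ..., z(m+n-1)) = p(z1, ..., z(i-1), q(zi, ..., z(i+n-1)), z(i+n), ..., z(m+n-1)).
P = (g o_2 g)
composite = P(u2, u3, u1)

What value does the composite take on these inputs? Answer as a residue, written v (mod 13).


(u3 ∘ u1) = 7
(u2 ∘ (u3 ∘ u1)) = 2

2 (mod 13)


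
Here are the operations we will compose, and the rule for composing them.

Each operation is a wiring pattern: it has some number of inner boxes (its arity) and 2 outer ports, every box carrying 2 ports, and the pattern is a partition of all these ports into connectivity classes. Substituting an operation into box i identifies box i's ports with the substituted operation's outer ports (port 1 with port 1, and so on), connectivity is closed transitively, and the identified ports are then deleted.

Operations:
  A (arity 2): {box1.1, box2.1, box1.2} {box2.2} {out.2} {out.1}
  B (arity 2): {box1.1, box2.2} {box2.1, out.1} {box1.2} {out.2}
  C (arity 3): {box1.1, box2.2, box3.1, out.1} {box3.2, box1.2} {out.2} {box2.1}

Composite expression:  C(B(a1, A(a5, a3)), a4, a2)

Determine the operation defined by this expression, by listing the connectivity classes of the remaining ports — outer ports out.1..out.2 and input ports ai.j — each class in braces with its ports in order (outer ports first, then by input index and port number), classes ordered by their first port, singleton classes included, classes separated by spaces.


{out.1, a2.1, a4.2} {out.2} {a1.1} {a1.2} {a2.2} {a3.1, a5.1, a5.2} {a3.2} {a4.1}

Connectivity passes through glued C-boundaries; trace each wire chain.
the subtree at A composes to {out.1} {out.2} {a3.1, a5.1, a5.2} {a3.2} on (a5, a3); out.j = own outer ports
the subtree at B composes to {out.1} {out.2} {a1.1} {a1.2} {a3.1, a5.1, a5.2} {a3.2} on (a1, a5, a3); out.j = own outer ports
the subtree at C composes to {out.1, a2.1, a4.2} {out.2} {a1.1} {a1.2} {a2.2} {a3.1, a5.1, a5.2} {a3.2} {a4.1} on (a1, a5, a3, a4, a2); out.j = own outer ports


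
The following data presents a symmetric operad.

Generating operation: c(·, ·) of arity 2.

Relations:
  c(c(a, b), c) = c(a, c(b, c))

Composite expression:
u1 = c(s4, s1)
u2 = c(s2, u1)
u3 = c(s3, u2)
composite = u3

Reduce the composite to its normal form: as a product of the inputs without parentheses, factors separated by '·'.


s3 · s2 · s4 · s1

Associativity of c dissolves the nesting; only the s-input order survives.
c(s4, s1) reduces to s4 · s1
c(s2, c(s4, s1)) reduces to s2 · s4 · s1
c(s3, c(s2, c(s4, s1))) reduces to s3 · s2 · s4 · s1


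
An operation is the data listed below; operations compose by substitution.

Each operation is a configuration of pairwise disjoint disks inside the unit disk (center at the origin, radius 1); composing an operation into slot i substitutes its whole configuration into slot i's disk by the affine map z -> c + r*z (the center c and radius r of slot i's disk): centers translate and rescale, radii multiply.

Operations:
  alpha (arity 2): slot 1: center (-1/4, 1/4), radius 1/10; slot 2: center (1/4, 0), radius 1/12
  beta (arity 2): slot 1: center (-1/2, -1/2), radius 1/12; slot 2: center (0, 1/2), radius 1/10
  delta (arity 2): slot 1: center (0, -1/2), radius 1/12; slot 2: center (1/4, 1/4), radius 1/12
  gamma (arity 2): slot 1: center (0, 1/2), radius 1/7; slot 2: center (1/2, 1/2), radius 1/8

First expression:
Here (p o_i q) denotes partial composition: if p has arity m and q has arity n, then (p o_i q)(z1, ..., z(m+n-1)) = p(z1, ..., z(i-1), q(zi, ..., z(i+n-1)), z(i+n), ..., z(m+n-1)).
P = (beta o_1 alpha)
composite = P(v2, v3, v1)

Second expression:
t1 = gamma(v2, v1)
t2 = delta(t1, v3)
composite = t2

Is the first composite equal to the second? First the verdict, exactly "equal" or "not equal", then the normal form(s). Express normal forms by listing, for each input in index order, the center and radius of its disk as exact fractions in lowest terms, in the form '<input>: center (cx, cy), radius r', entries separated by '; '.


The first composite normalizes to v1: center (0, 1/2), radius 1/10; v2: center (-25/48, -23/48), radius 1/120; v3: center (-23/48, -1/2), radius 1/144
The second composite normalizes to v1: center (1/24, -11/24), radius 1/96; v2: center (0, -11/24), radius 1/84; v3: center (1/4, 1/4), radius 1/12
They disagree, so not equal.

not equal: they reduce to v1: center (0, 1/2), radius 1/10; v2: center (-25/48, -23/48), radius 1/120; v3: center (-23/48, -1/2), radius 1/144 and v1: center (1/24, -11/24), radius 1/96; v2: center (0, -11/24), radius 1/84; v3: center (1/4, 1/4), radius 1/12


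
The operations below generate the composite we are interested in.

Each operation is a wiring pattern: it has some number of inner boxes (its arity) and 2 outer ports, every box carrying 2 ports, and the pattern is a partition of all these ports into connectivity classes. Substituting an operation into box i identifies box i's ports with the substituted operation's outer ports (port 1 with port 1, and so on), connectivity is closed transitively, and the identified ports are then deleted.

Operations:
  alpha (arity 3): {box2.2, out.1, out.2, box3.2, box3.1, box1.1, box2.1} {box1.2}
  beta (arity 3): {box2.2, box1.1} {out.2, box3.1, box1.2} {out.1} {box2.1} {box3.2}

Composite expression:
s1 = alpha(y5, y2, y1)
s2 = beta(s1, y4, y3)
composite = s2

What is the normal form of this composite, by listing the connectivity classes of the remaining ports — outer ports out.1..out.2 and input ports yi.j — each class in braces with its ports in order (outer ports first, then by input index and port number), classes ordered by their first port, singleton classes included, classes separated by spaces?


{out.1} {out.2, y1.1, y1.2, y2.1, y2.2, y3.1, y4.2, y5.1} {y3.2} {y4.1} {y5.2}

After gluing at beta, chains via deleted ports link the y-ports.
alpha over (y5, y2, y1) gives {out.1, out.2, y1.1, y1.2, y2.1, y2.2, y5.1} {y5.2}, out.j being that stage's outer ports
beta over (y5, y2, y1, y4, y3) gives {out.1} {out.2, y1.1, y1.2, y2.1, y2.2, y3.1, y4.2, y5.1} {y3.2} {y4.1} {y5.2}, out.j being that stage's outer ports


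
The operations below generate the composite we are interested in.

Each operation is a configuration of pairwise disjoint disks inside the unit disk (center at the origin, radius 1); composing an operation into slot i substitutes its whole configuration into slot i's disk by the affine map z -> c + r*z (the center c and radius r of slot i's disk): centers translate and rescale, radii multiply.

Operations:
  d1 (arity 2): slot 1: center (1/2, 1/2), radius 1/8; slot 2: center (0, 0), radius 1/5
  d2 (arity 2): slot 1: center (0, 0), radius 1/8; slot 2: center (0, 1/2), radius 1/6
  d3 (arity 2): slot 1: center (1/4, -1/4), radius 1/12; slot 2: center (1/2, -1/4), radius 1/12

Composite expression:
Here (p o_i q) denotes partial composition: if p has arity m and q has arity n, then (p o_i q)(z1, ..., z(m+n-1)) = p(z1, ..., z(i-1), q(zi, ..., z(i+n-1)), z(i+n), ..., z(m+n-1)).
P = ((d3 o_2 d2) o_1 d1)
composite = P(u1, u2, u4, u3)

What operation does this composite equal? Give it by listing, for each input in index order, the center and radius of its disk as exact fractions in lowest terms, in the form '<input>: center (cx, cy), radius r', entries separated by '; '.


u1: center (7/24, -5/24), radius 1/96; u2: center (1/4, -1/4), radius 1/60; u3: center (1/2, -5/24), radius 1/72; u4: center (1/2, -1/4), radius 1/96

Nesting under d3 composes maps z -> c + r*z down each u-path.
tracing u1 down its 2-map path: center (7/24, -5/24), radius 1/96
tracing u2 down its 2-map path: center (1/4, -1/4), radius 1/60
tracing u4 down its 2-map path: center (1/2, -1/4), radius 1/96
tracing u3 down its 2-map path: center (1/2, -5/24), radius 1/72


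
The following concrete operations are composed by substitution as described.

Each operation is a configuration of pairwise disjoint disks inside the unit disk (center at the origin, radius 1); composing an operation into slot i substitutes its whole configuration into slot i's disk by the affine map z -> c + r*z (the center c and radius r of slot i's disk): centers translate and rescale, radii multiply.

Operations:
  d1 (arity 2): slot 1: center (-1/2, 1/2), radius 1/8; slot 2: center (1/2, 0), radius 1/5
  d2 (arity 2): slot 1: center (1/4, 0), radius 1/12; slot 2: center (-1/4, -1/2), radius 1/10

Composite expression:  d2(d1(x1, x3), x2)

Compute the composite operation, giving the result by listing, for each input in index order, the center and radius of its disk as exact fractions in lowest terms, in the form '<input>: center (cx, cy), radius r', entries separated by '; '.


x1: center (5/24, 1/24), radius 1/96; x2: center (-1/4, -1/2), radius 1/10; x3: center (7/24, 0), radius 1/60

Follow each x-input down from d2: c' goes to c + r*c', radius to r*r'.
for x1, the 2-step affine chain lands on center (5/24, 1/24), radius 1/96
for x3, the 2-step affine chain lands on center (7/24, 0), radius 1/60
for x2, the 1-step affine chain lands on center (-1/4, -1/2), radius 1/10


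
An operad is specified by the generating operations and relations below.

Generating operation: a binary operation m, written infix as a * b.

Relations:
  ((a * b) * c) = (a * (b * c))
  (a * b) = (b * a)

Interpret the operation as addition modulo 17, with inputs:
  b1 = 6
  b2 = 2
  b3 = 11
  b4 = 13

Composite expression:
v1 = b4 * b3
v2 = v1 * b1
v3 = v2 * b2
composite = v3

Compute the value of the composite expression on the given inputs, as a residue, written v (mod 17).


15 (mod 17)

(b4 * b3) = 7
((b4 * b3) * b1) = 13
(((b4 * b3) * b1) * b2) = 15


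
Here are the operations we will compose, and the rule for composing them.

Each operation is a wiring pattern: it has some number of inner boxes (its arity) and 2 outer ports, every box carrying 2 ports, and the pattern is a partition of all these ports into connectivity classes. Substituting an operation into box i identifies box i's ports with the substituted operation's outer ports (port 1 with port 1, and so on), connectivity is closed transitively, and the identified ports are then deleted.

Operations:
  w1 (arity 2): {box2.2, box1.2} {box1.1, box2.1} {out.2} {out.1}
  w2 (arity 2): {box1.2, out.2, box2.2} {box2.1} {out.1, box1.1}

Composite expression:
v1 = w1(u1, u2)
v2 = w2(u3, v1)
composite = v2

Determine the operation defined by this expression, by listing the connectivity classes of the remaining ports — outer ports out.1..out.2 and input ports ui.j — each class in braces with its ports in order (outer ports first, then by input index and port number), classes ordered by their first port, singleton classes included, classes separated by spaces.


Reachability decides: close wires over w2-identified ports.
composing w1 on (u1, u2), with out.j its own outer ports: {out.1} {out.2} {u1.1, u2.1} {u1.2, u2.2}
composing w2 on (u3, u1, u2), with out.j its own outer ports: {out.1, u3.1} {out.2, u3.2} {u1.1, u2.1} {u1.2, u2.2}

{out.1, u3.1} {out.2, u3.2} {u1.1, u2.1} {u1.2, u2.2}


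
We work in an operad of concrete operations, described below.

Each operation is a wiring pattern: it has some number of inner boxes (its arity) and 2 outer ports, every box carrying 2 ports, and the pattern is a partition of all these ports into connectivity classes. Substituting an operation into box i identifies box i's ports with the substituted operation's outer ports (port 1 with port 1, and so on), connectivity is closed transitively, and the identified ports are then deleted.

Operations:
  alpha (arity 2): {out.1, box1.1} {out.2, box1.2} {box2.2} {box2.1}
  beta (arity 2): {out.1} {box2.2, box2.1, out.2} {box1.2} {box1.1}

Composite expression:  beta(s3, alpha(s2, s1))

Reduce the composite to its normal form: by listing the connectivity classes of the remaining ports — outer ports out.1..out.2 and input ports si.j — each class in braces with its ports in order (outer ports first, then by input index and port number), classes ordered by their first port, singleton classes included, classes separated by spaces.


Substituting into beta glues patterns; closure does the rest.
after alpha, the pattern on (s2, s1) reads {out.1, s2.1} {out.2, s2.2} {s1.1} {s1.2} (out.j = its outer ports)
after beta, the pattern on (s3, s2, s1) reads {out.1} {out.2, s2.1, s2.2} {s1.1} {s1.2} {s3.1} {s3.2} (out.j = its outer ports)

{out.1} {out.2, s2.1, s2.2} {s1.1} {s1.2} {s3.1} {s3.2}


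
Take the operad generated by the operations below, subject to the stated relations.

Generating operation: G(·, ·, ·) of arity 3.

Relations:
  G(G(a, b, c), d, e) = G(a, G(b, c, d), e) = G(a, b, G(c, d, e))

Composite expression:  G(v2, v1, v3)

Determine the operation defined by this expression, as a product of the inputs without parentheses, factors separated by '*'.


v2 * v1 * v3

Under associativity of G, the answer is the v's in reading order.
G(v2, v1, v3) unparenthesizes to v2 * v1 * v3


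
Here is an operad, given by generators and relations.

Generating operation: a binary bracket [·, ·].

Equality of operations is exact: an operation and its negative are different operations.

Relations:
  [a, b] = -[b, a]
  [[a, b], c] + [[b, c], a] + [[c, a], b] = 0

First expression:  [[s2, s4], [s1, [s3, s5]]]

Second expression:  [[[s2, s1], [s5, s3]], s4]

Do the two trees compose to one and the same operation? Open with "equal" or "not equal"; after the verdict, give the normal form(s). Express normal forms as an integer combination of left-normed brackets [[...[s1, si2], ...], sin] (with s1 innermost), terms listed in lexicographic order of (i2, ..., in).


The first composite normalizes to -[[[[s1, s3], s5], s2], s4] + [[[[s1, s3], s5], s4], s2] + [[[[s1, s5], s3], s2], s4] - [[[[s1, s5], s3], s4], s2]
The second composite normalizes to [[[[s1, s2], s3], s5], s4] - [[[[s1, s2], s5], s3], s4]
The forms do not match — not equal.

not equal: they reduce to -[[[[s1, s3], s5], s2], s4] + [[[[s1, s3], s5], s4], s2] + [[[[s1, s5], s3], s2], s4] - [[[[s1, s5], s3], s4], s2] and [[[[s1, s2], s3], s5], s4] - [[[[s1, s2], s5], s3], s4]


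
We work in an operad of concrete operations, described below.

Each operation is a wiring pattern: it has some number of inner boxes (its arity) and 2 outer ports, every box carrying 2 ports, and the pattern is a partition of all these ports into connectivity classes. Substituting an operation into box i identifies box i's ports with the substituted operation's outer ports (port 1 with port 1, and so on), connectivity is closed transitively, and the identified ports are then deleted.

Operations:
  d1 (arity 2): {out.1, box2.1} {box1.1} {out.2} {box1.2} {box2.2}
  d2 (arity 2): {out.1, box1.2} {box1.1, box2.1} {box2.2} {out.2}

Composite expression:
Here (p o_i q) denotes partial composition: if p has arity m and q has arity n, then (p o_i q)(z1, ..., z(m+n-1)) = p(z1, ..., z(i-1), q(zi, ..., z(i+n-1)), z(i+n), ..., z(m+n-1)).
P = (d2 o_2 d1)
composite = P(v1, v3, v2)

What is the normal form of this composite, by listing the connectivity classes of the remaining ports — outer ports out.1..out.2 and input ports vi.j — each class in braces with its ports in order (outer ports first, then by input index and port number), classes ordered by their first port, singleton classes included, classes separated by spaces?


{out.1, v1.2} {out.2} {v1.1, v2.1} {v2.2} {v3.1} {v3.2}


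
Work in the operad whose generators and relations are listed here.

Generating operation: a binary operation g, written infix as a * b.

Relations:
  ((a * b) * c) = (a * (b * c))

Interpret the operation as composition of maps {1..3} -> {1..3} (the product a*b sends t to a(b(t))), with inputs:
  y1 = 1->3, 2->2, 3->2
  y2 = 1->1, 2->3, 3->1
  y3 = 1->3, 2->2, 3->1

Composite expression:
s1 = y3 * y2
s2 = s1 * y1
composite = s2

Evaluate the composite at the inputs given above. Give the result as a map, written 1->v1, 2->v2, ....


(y3 * y2) = 1->3, 2->1, 3->3
((y3 * y2) * y1) = 1->3, 2->1, 3->1

1->3, 2->1, 3->1
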